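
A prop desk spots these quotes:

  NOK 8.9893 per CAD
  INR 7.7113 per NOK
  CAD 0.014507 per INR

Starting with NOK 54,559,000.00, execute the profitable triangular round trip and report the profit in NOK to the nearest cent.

Profitable loop is NOK → INR → CAD → NOK:
NOK 54,559,000.00 × 7.7113 = INR 420,720,816.70
INR 420,720,816.70 × 0.014507 = CAD 6,103,396.89
CAD 6,103,396.89 × 8.9893 = NOK 54,865,265.64
Profit = NOK 54,865,265.64 − NOK 54,559,000.00

Profit: NOK 306,265.64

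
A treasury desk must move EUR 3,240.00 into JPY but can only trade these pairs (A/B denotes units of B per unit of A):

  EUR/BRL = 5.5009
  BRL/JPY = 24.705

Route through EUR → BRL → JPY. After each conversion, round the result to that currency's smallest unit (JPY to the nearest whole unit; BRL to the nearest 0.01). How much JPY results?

JPY 440,315

EUR 3,240.00 × 5.5009 = BRL 17,822.92
BRL 17,822.92 × 24.705 = JPY 440,315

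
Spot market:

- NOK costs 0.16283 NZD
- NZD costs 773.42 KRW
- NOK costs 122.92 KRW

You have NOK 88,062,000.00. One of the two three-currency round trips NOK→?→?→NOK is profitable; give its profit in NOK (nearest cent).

Profit: NOK 2,160,698.89

Profitable loop is NOK → NZD → KRW → NOK:
NOK 88,062,000.00 × 0.16283 = NZD 14,339,135.46
NZD 14,339,135.46 × 773.42 = KRW 11,090,174,147
KRW 11,090,174,147 ÷ 122.92 = NOK 90,222,698.89
Profit = NOK 90,222,698.89 − NOK 88,062,000.00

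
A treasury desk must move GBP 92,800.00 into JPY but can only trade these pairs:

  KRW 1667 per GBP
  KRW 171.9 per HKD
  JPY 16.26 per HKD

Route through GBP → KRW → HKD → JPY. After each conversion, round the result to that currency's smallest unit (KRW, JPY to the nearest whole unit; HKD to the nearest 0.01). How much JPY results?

GBP 92,800.00 × 1667 = KRW 154,697,600
KRW 154,697,600 ÷ 171.9 = HKD 899,927.87
HKD 899,927.87 × 16.26 = JPY 14,632,827

JPY 14,632,827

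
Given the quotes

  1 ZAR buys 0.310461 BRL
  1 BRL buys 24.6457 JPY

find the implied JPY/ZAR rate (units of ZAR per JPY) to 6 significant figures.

JPY/ZAR = 0.130693

1 JPY ÷ 24.6457 = 0.040575 BRL
0.040575 BRL ÷ 0.310461 = 0.130693 ZAR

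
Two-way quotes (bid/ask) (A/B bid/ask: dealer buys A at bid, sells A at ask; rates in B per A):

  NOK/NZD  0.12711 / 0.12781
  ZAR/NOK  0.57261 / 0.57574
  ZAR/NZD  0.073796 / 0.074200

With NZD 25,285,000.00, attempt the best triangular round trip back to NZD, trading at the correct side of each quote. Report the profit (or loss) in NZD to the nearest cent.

Best loop NZD → NOK → ZAR → NZD:
NZD 25,285,000.00 ÷ 0.12781 (buy NOK at ask) = NOK 197,832,720.44
NOK 197,832,720.44 ÷ 0.57574 (buy ZAR at ask) = ZAR 343,614,687.96
ZAR 343,614,687.96 × 0.073796 (sell ZAR at bid) = NZD 25,357,389.51

Net profit: NZD 72,389.51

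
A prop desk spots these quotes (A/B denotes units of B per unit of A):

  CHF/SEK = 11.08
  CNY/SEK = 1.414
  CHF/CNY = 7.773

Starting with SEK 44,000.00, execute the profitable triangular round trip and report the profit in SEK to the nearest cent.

Profit: SEK 356.20

Profitable loop is SEK → CNY → CHF → SEK:
SEK 44,000.00 ÷ 1.414 = CNY 31,117.40
CNY 31,117.40 ÷ 7.773 = CHF 4,003.27
CHF 4,003.27 × 11.08 = SEK 44,356.20
Profit = SEK 44,356.20 − SEK 44,000.00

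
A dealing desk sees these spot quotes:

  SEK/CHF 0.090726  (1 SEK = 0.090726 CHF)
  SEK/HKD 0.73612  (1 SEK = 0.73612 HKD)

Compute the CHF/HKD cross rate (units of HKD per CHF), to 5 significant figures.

1 CHF ÷ 0.090726 = 11.0222 SEK
11.0222 SEK × 0.73612 = 8.11366 HKD

CHF/HKD = 8.1137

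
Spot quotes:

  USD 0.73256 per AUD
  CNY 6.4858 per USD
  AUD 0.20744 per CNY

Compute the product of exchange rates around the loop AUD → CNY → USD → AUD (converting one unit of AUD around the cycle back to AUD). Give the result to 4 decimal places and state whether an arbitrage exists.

Around AUD → CNY → USD → AUD: 1 ÷ 0.20744 ÷ 6.4858 ÷ 0.73256 = 1.014614
Product > 1; profitable direction is AUD → CNY → USD → AUD.

1.0146 (arbitrage exists)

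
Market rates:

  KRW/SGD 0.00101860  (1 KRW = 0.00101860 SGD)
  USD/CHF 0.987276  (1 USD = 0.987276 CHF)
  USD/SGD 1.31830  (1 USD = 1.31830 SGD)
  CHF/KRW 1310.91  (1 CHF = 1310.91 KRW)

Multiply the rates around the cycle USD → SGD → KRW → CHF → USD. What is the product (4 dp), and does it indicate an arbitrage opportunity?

1.0000 (no arbitrage)

Around USD → SGD → KRW → CHF → USD: 1 × 1.31830 ÷ 0.00101860 ÷ 1310.91 ÷ 0.987276 = 0.999998
Product ≈ 1 (deviation 0.000%, within rounding noise).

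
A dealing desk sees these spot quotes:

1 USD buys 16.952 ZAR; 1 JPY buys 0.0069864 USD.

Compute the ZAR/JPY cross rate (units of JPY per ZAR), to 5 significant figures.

1 ZAR ÷ 16.952 = 0.0589901 USD
0.0589901 USD ÷ 0.0069864 = 8.44356 JPY

ZAR/JPY = 8.4436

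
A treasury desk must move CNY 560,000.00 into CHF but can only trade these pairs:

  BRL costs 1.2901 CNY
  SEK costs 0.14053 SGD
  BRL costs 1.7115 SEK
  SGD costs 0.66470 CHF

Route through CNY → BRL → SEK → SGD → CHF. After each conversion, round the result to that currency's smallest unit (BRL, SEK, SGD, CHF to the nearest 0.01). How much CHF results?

CNY 560,000.00 ÷ 1.2901 = BRL 434,074.88
BRL 434,074.88 × 1.7115 = SEK 742,919.16
SEK 742,919.16 × 0.14053 = SGD 104,402.43
SGD 104,402.43 × 0.66470 = CHF 69,396.30

CHF 69,396.30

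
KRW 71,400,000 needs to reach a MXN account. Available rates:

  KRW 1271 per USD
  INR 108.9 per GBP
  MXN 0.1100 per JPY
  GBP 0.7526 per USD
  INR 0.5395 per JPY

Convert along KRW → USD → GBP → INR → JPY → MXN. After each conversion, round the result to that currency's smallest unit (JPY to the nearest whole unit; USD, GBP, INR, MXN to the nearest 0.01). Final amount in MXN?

KRW 71,400,000 ÷ 1271 = USD 56,176.24
USD 56,176.24 × 0.7526 = GBP 42,278.24
GBP 42,278.24 × 108.9 = INR 4,604,100.34
INR 4,604,100.34 ÷ 0.5395 = JPY 8,534,014
JPY 8,534,014 × 0.1100 = MXN 938,741.54

MXN 938,741.54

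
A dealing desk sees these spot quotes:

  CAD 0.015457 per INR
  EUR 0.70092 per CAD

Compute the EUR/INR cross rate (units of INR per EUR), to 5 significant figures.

EUR/INR = 92.301

1 EUR ÷ 0.70092 = 1.4267 CAD
1.4267 CAD ÷ 0.015457 = 92.301 INR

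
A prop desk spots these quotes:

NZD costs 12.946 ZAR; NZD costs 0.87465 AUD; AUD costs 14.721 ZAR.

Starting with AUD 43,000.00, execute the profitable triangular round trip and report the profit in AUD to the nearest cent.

Profitable loop is AUD → NZD → ZAR → AUD:
AUD 43,000.00 ÷ 0.87465 = NZD 49,162.52
NZD 49,162.52 × 12.946 = ZAR 636,458.01
ZAR 636,458.01 ÷ 14.721 = AUD 43,234.70
Profit = AUD 43,234.70 − AUD 43,000.00

Profit: AUD 234.70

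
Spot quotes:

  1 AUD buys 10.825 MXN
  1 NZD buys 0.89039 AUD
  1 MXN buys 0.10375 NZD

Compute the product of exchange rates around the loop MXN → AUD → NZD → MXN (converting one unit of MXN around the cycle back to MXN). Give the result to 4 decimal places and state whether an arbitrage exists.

Around MXN → AUD → NZD → MXN: 1 ÷ 10.825 ÷ 0.89039 ÷ 0.10375 = 1.000009
Product ≈ 1 (deviation 0.001%, within rounding noise).

1.0000 (no arbitrage)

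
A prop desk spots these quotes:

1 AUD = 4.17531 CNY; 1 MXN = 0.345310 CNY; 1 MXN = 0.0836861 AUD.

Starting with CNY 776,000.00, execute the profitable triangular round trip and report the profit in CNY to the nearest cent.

Profitable loop is CNY → MXN → AUD → CNY:
CNY 776,000.00 ÷ 0.345310 = MXN 2,247,256.09
MXN 2,247,256.09 × 0.0836861 = AUD 188,064.10
AUD 188,064.10 × 4.17531 = CNY 785,225.91
Profit = CNY 785,225.91 − CNY 776,000.00

Profit: CNY 9,225.91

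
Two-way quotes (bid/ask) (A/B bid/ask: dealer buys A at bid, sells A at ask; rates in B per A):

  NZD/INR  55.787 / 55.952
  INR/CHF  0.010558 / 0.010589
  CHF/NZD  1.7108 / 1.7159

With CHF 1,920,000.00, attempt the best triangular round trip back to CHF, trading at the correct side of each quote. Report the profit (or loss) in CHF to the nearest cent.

Net profit: CHF 14,706.70

Best loop CHF → NZD → INR → CHF:
CHF 1,920,000.00 × 1.7108 (sell CHF at bid) = NZD 3,284,736.00
NZD 3,284,736.00 × 55.787 (sell NZD at bid) = INR 183,245,567.23
INR 183,245,567.23 × 0.010558 (sell INR at bid) = CHF 1,934,706.70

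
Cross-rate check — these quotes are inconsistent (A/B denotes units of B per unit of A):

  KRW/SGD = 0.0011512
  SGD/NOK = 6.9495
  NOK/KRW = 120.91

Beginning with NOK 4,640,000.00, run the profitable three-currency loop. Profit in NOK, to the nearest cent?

Profitable loop is NOK → SGD → KRW → NOK:
NOK 4,640,000.00 ÷ 6.9495 = SGD 667,673.93
SGD 667,673.93 ÷ 0.0011512 = KRW 579,980,832
KRW 579,980,832 ÷ 120.91 = NOK 4,796,797.88
Profit = NOK 4,796,797.88 − NOK 4,640,000.00

Profit: NOK 156,797.88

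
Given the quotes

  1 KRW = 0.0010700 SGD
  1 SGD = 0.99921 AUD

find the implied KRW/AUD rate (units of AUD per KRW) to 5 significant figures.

1 KRW × 0.0010700 = 0.00107 SGD
0.00107 SGD × 0.99921 = 0.00106915 AUD

KRW/AUD = 0.0010692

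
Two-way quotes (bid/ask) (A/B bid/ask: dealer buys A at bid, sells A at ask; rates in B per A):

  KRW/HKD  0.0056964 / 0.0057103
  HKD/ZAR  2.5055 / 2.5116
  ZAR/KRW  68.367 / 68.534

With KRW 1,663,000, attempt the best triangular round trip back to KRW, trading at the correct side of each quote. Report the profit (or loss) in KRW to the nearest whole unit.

Best loop KRW → ZAR → HKD → KRW:
KRW 1,663,000 ÷ 68.534 (buy ZAR at ask) = ZAR 24,265.33
ZAR 24,265.33 ÷ 2.5116 (buy HKD at ask) = HKD 9,661.30
HKD 9,661.30 ÷ 0.0057103 (buy KRW at ask) = KRW 1,691,908

Net profit: KRW 28,908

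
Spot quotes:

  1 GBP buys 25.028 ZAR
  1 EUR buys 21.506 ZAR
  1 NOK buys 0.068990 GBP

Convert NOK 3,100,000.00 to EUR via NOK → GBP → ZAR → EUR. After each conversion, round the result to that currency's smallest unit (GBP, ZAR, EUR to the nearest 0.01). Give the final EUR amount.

NOK 3,100,000.00 × 0.068990 = GBP 213,869.00
GBP 213,869.00 × 25.028 = ZAR 5,352,713.33
ZAR 5,352,713.33 ÷ 21.506 = EUR 248,893.95

EUR 248,893.95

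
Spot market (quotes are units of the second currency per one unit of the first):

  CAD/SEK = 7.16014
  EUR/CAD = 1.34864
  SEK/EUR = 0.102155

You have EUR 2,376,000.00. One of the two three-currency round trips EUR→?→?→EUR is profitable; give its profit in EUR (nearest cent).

Profit: EUR 32,625.38

Profitable loop is EUR → SEK → CAD → EUR:
EUR 2,376,000.00 ÷ 0.102155 = SEK 23,258,773.43
SEK 23,258,773.43 ÷ 7.16014 = CAD 3,248,368.53
CAD 3,248,368.53 ÷ 1.34864 = EUR 2,408,625.38
Profit = EUR 2,408,625.38 − EUR 2,376,000.00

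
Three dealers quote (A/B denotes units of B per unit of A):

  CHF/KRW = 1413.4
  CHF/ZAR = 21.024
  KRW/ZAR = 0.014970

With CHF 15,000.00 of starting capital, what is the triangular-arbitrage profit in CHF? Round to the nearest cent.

Profitable loop is CHF → KRW → ZAR → CHF:
CHF 15,000.00 × 1413.4 = KRW 21,201,000
KRW 21,201,000 × 0.014970 = ZAR 317,378.97
ZAR 317,378.97 ÷ 21.024 = CHF 15,096.03
Profit = CHF 15,096.03 − CHF 15,000.00

Profit: CHF 96.03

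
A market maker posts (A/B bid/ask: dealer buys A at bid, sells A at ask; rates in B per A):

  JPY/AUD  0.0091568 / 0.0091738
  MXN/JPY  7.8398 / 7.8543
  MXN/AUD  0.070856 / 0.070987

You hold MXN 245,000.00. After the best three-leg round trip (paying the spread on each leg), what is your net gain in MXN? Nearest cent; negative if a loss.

Best loop MXN → JPY → AUD → MXN:
MXN 245,000.00 × 7.8398 (sell MXN at bid) = JPY 1,920,751
JPY 1,920,751 × 0.0091568 (sell JPY at bid) = AUD 17,587.93
AUD 17,587.93 ÷ 0.070987 (buy MXN at ask) = MXN 247,762.73

Net profit: MXN 2,762.73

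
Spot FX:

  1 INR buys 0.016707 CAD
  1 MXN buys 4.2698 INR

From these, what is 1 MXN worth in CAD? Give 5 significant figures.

1 MXN × 4.2698 = 4.2698 INR
4.2698 INR × 0.016707 = 0.0713355 CAD

MXN/CAD = 0.071336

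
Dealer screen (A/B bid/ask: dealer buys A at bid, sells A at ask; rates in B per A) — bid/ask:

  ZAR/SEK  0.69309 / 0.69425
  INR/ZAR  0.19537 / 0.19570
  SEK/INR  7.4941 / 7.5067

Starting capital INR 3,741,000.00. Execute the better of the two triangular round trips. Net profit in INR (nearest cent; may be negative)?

Net profit: INR 55,249.10

Best loop INR → ZAR → SEK → INR:
INR 3,741,000.00 × 0.19537 (sell INR at bid) = ZAR 730,879.17
ZAR 730,879.17 × 0.69309 (sell ZAR at bid) = SEK 506,565.04
SEK 506,565.04 × 7.4941 (sell SEK at bid) = INR 3,796,249.10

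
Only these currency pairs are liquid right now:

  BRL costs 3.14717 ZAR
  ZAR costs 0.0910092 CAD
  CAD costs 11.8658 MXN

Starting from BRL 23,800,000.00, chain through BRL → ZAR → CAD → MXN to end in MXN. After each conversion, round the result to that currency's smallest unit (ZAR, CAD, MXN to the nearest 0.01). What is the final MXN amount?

BRL 23,800,000.00 × 3.14717 = ZAR 74,902,646.00
ZAR 74,902,646.00 × 0.0910092 = CAD 6,816,829.89
CAD 6,816,829.89 × 11.8658 = MXN 80,887,140.11

MXN 80,887,140.11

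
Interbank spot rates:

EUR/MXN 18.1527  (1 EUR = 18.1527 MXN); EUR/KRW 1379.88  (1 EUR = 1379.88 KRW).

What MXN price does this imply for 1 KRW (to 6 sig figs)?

1 KRW ÷ 1379.88 = 0.000724701 EUR
0.000724701 EUR × 18.1527 = 0.0131553 MXN

KRW/MXN = 0.0131553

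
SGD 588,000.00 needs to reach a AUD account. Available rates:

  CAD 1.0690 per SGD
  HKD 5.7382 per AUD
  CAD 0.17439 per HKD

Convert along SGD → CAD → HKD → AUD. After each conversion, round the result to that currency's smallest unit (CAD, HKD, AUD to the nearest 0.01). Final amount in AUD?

AUD 628,141.91

SGD 588,000.00 × 1.0690 = CAD 628,572.00
CAD 628,572.00 ÷ 0.17439 = HKD 3,604,403.92
HKD 3,604,403.92 ÷ 5.7382 = AUD 628,141.91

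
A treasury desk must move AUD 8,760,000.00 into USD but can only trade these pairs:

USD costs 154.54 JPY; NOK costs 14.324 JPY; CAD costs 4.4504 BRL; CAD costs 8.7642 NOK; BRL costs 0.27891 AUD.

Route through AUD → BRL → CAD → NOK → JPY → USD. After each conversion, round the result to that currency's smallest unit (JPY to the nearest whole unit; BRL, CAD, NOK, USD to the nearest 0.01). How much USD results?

USD 5,732,930.25

AUD 8,760,000.00 ÷ 0.27891 = BRL 31,407,981.07
BRL 31,407,981.07 ÷ 4.4504 = CAD 7,057,338.91
CAD 7,057,338.91 × 8.7642 = NOK 61,851,929.68
NOK 61,851,929.68 × 14.324 = JPY 885,967,041
JPY 885,967,041 ÷ 154.54 = USD 5,732,930.25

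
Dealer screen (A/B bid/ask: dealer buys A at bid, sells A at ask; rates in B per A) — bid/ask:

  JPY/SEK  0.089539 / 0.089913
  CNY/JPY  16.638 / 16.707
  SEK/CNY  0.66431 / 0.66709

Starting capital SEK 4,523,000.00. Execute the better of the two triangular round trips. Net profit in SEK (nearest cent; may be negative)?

Best loop SEK → JPY → CNY → SEK:
SEK 4,523,000.00 ÷ 0.089913 (buy JPY at ask) = JPY 50,304,183
JPY 50,304,183 ÷ 16.707 (buy CNY at ask) = CNY 3,010,964.44
CNY 3,010,964.44 ÷ 0.66709 (buy SEK at ask) = SEK 4,513,580.54

Net result: SEK -9,419.46 (no profitable arbitrage after spreads)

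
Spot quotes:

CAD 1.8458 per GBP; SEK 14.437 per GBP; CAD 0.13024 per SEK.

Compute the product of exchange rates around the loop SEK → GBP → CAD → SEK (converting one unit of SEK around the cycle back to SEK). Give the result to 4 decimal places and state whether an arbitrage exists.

Around SEK → GBP → CAD → SEK: 1 ÷ 14.437 × 1.8458 ÷ 0.13024 = 0.981665
Product < 1; profitable direction is SEK → CAD → GBP → SEK.

0.9817 (arbitrage exists)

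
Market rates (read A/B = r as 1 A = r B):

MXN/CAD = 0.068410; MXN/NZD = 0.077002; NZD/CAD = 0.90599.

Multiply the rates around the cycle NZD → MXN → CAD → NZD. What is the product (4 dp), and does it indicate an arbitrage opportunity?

Around NZD → MXN → CAD → NZD: 1 ÷ 0.077002 × 0.068410 ÷ 0.90599 = 0.980605
Product < 1; profitable direction is NZD → CAD → MXN → NZD.

0.9806 (arbitrage exists)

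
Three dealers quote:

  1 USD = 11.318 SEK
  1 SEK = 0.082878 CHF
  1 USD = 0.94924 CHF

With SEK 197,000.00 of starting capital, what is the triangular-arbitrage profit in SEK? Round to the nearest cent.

Profitable loop is SEK → USD → CHF → SEK:
SEK 197,000.00 ÷ 11.318 = USD 17,405.90
USD 17,405.90 × 0.94924 = CHF 16,522.38
CHF 16,522.38 ÷ 0.082878 = SEK 199,357.83
Profit = SEK 199,357.83 − SEK 197,000.00

Profit: SEK 2,357.83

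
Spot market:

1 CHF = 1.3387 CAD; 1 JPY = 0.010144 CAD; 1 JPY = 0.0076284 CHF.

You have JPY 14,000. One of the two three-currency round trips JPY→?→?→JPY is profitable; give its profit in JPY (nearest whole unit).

Profitable loop is JPY → CHF → CAD → JPY:
JPY 14,000 × 0.0076284 = CHF 106.80
CHF 106.80 × 1.3387 = CAD 142.97
CAD 142.97 ÷ 0.010144 = JPY 14,094
Profit = JPY 14,094 − JPY 14,000

Profit: JPY 94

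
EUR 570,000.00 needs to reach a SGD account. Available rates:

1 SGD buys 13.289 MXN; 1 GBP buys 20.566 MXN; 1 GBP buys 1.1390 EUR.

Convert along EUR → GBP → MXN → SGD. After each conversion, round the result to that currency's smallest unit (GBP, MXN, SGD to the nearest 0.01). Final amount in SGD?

SGD 774,477.24

EUR 570,000.00 ÷ 1.1390 = GBP 500,438.98
GBP 500,438.98 × 20.566 = MXN 10,292,028.06
MXN 10,292,028.06 ÷ 13.289 = SGD 774,477.24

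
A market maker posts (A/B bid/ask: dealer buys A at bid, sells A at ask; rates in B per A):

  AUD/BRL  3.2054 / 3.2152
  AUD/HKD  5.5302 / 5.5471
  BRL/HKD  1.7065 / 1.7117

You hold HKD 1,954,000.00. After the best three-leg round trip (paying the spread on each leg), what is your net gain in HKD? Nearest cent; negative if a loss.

Best loop HKD → BRL → AUD → HKD:
HKD 1,954,000.00 ÷ 1.7117 (buy BRL at ask) = BRL 1,141,555.18
BRL 1,141,555.18 ÷ 3.2152 (buy AUD at ask) = AUD 355,049.51
AUD 355,049.51 × 5.5302 (sell AUD at bid) = HKD 1,963,494.79

Net profit: HKD 9,494.79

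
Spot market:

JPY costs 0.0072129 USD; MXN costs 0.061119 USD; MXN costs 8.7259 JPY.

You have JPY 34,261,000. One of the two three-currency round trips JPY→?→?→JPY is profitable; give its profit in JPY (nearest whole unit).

Profitable loop is JPY → USD → MXN → JPY:
JPY 34,261,000 × 0.0072129 = USD 247,121.17
USD 247,121.17 ÷ 0.061119 = MXN 4,043,278.96
MXN 4,043,278.96 × 8.7259 = JPY 35,281,248
Profit = JPY 35,281,248 − JPY 34,261,000

Profit: JPY 1,020,248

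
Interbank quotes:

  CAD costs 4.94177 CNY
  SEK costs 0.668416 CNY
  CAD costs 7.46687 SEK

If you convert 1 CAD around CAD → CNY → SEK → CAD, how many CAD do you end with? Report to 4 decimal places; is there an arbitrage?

0.9901 (arbitrage exists)

Around CAD → CNY → SEK → CAD: 1 × 4.94177 ÷ 0.668416 ÷ 7.46687 = 0.990141
Product < 1; profitable direction is CAD → SEK → CNY → CAD.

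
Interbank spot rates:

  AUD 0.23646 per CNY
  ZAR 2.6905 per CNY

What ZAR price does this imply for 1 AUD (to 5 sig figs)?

AUD/ZAR = 11.378

1 AUD ÷ 0.23646 = 4.22905 CNY
4.22905 CNY × 2.6905 = 11.3782 ZAR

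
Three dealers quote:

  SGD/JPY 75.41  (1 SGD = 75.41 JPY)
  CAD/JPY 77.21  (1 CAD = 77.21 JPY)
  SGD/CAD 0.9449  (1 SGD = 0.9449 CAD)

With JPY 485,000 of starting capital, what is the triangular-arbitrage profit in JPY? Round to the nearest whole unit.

Profit: JPY 16,316

Profitable loop is JPY → CAD → SGD → JPY:
JPY 485,000 ÷ 77.21 = CAD 6,281.57
CAD 6,281.57 ÷ 0.9449 = SGD 6,647.87
SGD 6,647.87 × 75.41 = JPY 501,316
Profit = JPY 501,316 − JPY 485,000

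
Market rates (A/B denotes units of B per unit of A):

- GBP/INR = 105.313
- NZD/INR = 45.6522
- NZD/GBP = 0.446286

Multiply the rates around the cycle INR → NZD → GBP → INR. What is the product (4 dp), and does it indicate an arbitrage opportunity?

1.0295 (arbitrage exists)

Around INR → NZD → GBP → INR: 1 ÷ 45.6522 × 0.446286 × 105.313 = 1.029517
Product > 1; profitable direction is INR → NZD → GBP → INR.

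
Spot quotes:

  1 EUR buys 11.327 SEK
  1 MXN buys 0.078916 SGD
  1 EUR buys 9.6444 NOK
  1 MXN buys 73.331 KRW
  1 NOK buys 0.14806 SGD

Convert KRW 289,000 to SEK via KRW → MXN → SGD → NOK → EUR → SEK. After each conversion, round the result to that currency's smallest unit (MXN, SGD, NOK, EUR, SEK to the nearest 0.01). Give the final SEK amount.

SEK 2,467.02

KRW 289,000 ÷ 73.331 = MXN 3,941.03
MXN 3,941.03 × 0.078916 = SGD 311.01
SGD 311.01 ÷ 0.14806 = NOK 2,100.57
NOK 2,100.57 ÷ 9.6444 = EUR 217.80
EUR 217.80 × 11.327 = SEK 2,467.02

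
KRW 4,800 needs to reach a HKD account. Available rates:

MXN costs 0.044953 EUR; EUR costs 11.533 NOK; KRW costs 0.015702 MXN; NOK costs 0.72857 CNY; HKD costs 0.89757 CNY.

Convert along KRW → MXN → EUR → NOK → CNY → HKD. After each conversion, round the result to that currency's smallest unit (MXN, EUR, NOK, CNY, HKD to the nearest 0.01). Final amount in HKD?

HKD 31.74

KRW 4,800 × 0.015702 = MXN 75.37
MXN 75.37 × 0.044953 = EUR 3.39
EUR 3.39 × 11.533 = NOK 39.10
NOK 39.10 × 0.72857 = CNY 28.49
CNY 28.49 ÷ 0.89757 = HKD 31.74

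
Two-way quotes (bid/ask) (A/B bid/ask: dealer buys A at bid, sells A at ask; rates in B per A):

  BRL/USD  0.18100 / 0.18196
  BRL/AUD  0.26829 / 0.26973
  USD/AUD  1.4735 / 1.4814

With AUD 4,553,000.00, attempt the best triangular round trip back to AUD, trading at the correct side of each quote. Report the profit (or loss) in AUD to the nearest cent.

Best loop AUD → USD → BRL → AUD:
AUD 4,553,000.00 ÷ 1.4814 (buy USD at ask) = USD 3,073,444.04
USD 3,073,444.04 ÷ 0.18196 (buy BRL at ask) = BRL 16,890,767.42
BRL 16,890,767.42 × 0.26829 (sell BRL at bid) = AUD 4,531,623.99

Net result: AUD -21,376.01 (no profitable arbitrage after spreads)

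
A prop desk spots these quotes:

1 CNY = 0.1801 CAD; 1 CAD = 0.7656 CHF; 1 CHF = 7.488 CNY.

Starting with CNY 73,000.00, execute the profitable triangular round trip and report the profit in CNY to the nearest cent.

Profitable loop is CNY → CAD → CHF → CNY:
CNY 73,000.00 × 0.1801 = CAD 13,147.30
CAD 13,147.30 × 0.7656 = CHF 10,065.57
CHF 10,065.57 × 7.488 = CNY 75,371.01
Profit = CNY 75,371.01 − CNY 73,000.00

Profit: CNY 2,371.01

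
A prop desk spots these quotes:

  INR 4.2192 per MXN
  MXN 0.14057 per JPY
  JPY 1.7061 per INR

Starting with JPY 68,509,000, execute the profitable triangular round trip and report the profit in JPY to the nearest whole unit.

Profitable loop is JPY → MXN → INR → JPY:
JPY 68,509,000 × 0.14057 = MXN 9,630,310.13
MXN 9,630,310.13 × 4.2192 = INR 40,632,204.50
INR 40,632,204.50 × 1.7061 = JPY 69,322,604
Profit = JPY 69,322,604 − JPY 68,509,000

Profit: JPY 813,604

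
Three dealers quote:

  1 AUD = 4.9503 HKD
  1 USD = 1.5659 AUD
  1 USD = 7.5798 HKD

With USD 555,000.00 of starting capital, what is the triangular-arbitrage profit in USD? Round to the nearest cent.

Profitable loop is USD → AUD → HKD → USD:
USD 555,000.00 × 1.5659 = AUD 869,074.50
AUD 869,074.50 × 4.9503 = HKD 4,302,179.50
HKD 4,302,179.50 ÷ 7.5798 = USD 567,584.83
Profit = USD 567,584.83 − USD 555,000.00

Profit: USD 12,584.83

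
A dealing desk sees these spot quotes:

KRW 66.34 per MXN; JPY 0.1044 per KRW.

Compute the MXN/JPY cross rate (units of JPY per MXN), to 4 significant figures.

1 MXN × 66.34 = 66.34 KRW
66.34 KRW × 0.1044 = 6.9259 JPY

MXN/JPY = 6.926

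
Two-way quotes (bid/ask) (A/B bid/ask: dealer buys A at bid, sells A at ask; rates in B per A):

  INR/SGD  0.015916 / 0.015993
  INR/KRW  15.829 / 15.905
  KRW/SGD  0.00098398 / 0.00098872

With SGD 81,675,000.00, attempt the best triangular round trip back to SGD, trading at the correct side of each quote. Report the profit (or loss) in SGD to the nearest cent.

Net profit: SGD 988,936.15

Best loop SGD → KRW → INR → SGD:
SGD 81,675,000.00 ÷ 0.00098872 (buy KRW at ask) = KRW 82,606,804,758
KRW 82,606,804,758 ÷ 15.905 (buy INR at ask) = INR 5,193,763,266.75
INR 5,193,763,266.75 × 0.015916 (sell INR at bid) = SGD 82,663,936.15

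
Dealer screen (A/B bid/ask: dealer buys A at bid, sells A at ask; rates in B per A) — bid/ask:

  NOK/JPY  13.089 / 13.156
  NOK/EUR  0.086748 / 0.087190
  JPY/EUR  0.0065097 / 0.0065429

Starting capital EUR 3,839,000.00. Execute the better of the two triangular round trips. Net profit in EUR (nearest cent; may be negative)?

Best loop EUR → JPY → NOK → EUR:
EUR 3,839,000.00 ÷ 0.0065429 (buy JPY at ask) = JPY 586,742,882
JPY 586,742,882 ÷ 13.156 (buy NOK at ask) = NOK 44,598,881.24
NOK 44,598,881.24 × 0.086748 (sell NOK at bid) = EUR 3,868,863.75

Net profit: EUR 29,863.75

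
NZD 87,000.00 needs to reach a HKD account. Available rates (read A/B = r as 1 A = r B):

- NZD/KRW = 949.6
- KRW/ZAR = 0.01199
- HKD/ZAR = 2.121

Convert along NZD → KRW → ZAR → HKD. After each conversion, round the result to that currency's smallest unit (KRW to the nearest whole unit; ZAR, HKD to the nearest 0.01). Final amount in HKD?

HKD 467,023.22

NZD 87,000.00 × 949.6 = KRW 82,615,200
KRW 82,615,200 × 0.01199 = ZAR 990,556.25
ZAR 990,556.25 ÷ 2.121 = HKD 467,023.22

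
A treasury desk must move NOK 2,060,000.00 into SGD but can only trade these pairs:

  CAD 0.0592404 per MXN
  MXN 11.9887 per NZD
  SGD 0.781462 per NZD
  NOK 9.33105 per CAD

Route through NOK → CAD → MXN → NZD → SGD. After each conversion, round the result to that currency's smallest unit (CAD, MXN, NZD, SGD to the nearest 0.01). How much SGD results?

NOK 2,060,000.00 ÷ 9.33105 = CAD 220,768.30
CAD 220,768.30 ÷ 0.0592404 = MXN 3,726,651.07
MXN 3,726,651.07 ÷ 11.9887 = NZD 310,846.97
NZD 310,846.97 × 0.781462 = SGD 242,915.09

SGD 242,915.09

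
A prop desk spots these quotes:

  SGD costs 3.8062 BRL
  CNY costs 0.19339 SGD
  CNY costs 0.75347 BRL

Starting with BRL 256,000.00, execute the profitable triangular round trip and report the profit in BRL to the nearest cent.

Profitable loop is BRL → SGD → CNY → BRL:
BRL 256,000.00 ÷ 3.8062 = SGD 67,258.68
SGD 67,258.68 ÷ 0.19339 = CNY 347,787.80
CNY 347,787.80 × 0.75347 = BRL 262,047.68
Profit = BRL 262,047.68 − BRL 256,000.00

Profit: BRL 6,047.68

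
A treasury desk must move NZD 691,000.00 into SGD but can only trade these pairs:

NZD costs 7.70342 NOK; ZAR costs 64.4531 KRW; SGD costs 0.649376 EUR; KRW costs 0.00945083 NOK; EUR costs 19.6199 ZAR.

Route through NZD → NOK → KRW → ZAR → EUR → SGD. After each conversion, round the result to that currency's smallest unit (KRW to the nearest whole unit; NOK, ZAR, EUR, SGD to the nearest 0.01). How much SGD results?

SGD 685,890.58

NZD 691,000.00 × 7.70342 = NOK 5,323,063.22
NOK 5,323,063.22 ÷ 0.00945083 = KRW 563,237,644
KRW 563,237,644 ÷ 64.4531 = ZAR 8,738,720.78
ZAR 8,738,720.78 ÷ 19.6199 = EUR 445,400.88
EUR 445,400.88 ÷ 0.649376 = SGD 685,890.58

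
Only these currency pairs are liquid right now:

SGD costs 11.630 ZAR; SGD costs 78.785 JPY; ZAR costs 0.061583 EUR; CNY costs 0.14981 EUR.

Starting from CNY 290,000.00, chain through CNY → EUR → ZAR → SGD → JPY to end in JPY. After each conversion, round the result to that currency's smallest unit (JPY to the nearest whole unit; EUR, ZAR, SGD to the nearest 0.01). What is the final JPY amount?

JPY 4,779,052

CNY 290,000.00 × 0.14981 = EUR 43,444.90
EUR 43,444.90 ÷ 0.061583 = ZAR 705,469.04
ZAR 705,469.04 ÷ 11.630 = SGD 60,659.42
SGD 60,659.42 × 78.785 = JPY 4,779,052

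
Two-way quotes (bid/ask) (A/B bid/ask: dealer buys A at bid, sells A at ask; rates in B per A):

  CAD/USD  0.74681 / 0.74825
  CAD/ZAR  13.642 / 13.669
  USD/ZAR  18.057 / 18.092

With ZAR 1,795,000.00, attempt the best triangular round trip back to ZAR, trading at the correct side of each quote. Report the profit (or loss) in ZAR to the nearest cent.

Net profit: ZAR 13,877.65

Best loop ZAR → USD → CAD → ZAR:
ZAR 1,795,000.00 ÷ 18.092 (buy USD at ask) = USD 99,215.12
USD 99,215.12 ÷ 0.74825 (buy CAD at ask) = CAD 132,596.22
CAD 132,596.22 × 13.642 (sell CAD at bid) = ZAR 1,808,877.65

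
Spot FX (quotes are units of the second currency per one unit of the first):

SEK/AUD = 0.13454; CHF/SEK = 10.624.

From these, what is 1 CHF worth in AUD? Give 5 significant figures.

CHF/AUD = 1.4294

1 CHF × 10.624 = 10.624 SEK
10.624 SEK × 0.13454 = 1.42935 AUD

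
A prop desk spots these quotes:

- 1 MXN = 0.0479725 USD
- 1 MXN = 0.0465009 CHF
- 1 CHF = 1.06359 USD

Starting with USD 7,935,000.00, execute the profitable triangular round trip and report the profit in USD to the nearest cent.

Profitable loop is USD → MXN → CHF → USD:
USD 7,935,000.00 ÷ 0.0479725 = MXN 165,407,264.58
MXN 165,407,264.58 × 0.0465009 = CHF 7,691,586.67
CHF 7,691,586.67 × 1.06359 = USD 8,180,694.67
Profit = USD 8,180,694.67 − USD 7,935,000.00

Profit: USD 245,694.67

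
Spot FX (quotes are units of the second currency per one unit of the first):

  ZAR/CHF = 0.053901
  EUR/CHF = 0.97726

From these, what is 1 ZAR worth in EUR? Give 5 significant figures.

ZAR/EUR = 0.055155

1 ZAR × 0.053901 = 0.053901 CHF
0.053901 CHF ÷ 0.97726 = 0.0551552 EUR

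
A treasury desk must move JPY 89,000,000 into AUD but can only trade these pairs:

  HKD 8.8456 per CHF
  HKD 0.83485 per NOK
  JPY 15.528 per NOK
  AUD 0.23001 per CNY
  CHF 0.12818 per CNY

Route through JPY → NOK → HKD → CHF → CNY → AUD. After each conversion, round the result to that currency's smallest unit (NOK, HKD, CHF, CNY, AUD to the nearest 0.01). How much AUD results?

JPY 89,000,000 ÷ 15.528 = NOK 5,731,581.66
NOK 5,731,581.66 × 0.83485 = HKD 4,785,010.95
HKD 4,785,010.95 ÷ 8.8456 = CHF 540,948.15
CHF 540,948.15 ÷ 0.12818 = CNY 4,220,222.73
CNY 4,220,222.73 × 0.23001 = AUD 970,693.43

AUD 970,693.43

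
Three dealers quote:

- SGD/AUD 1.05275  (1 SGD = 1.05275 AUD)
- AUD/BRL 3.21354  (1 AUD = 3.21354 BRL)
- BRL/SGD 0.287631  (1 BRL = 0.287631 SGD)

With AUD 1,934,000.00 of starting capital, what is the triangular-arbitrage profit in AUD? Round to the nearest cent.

Profitable loop is AUD → SGD → BRL → AUD:
AUD 1,934,000.00 ÷ 1.05275 = SGD 1,837,093.33
SGD 1,837,093.33 ÷ 0.287631 = BRL 6,386,979.59
BRL 6,386,979.59 ÷ 3.21354 = AUD 1,987,521.42
Profit = AUD 1,987,521.42 − AUD 1,934,000.00

Profit: AUD 53,521.42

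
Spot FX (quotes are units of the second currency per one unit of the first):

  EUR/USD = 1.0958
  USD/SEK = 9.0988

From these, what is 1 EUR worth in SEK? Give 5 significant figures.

1 EUR × 1.0958 = 1.0958 USD
1.0958 USD × 9.0988 = 9.97047 SEK

EUR/SEK = 9.9705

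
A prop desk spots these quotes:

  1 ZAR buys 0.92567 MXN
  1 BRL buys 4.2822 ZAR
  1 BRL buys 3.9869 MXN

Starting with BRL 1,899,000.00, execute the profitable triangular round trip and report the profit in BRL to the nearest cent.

Profit: BRL 11,016.73

Profitable loop is BRL → MXN → ZAR → BRL:
BRL 1,899,000.00 × 3.9869 = MXN 7,571,123.10
MXN 7,571,123.10 ÷ 0.92567 = ZAR 8,179,073.64
ZAR 8,179,073.64 ÷ 4.2822 = BRL 1,910,016.73
Profit = BRL 1,910,016.73 − BRL 1,899,000.00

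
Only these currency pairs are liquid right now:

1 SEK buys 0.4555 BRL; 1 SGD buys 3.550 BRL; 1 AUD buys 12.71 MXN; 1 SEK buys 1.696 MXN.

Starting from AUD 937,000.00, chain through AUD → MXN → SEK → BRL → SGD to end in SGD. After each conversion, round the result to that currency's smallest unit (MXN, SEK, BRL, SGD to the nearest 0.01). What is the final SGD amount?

SGD 900,988.65

AUD 937,000.00 × 12.71 = MXN 11,909,270.00
MXN 11,909,270.00 ÷ 1.696 = SEK 7,021,975.24
SEK 7,021,975.24 × 0.4555 = BRL 3,198,509.72
BRL 3,198,509.72 ÷ 3.550 = SGD 900,988.65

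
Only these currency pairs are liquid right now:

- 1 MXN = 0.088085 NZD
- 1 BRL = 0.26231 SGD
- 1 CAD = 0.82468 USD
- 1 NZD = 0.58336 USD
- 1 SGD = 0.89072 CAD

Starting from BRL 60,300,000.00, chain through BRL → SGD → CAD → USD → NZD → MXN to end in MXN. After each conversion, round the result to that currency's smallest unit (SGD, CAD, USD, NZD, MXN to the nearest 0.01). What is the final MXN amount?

BRL 60,300,000.00 × 0.26231 = SGD 15,817,293.00
SGD 15,817,293.00 × 0.89072 = CAD 14,088,779.22
CAD 14,088,779.22 × 0.82468 = USD 11,618,734.45
USD 11,618,734.45 ÷ 0.58336 = NZD 19,916,920.00
NZD 19,916,920.00 ÷ 0.088085 = MXN 226,110,234.43

MXN 226,110,234.43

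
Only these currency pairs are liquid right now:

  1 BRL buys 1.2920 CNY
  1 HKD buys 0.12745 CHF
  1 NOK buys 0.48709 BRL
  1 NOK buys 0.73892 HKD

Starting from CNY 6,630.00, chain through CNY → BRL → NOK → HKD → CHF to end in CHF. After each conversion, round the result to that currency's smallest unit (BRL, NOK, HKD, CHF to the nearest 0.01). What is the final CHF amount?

CNY 6,630.00 ÷ 1.2920 = BRL 5,131.58
BRL 5,131.58 ÷ 0.48709 = NOK 10,535.18
NOK 10,535.18 × 0.73892 = HKD 7,784.66
HKD 7,784.66 × 0.12745 = CHF 992.15

CHF 992.15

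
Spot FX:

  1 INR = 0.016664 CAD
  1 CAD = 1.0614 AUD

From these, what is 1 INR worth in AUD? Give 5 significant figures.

1 INR × 0.016664 = 0.016664 CAD
0.016664 CAD × 1.0614 = 0.0176872 AUD

INR/AUD = 0.017687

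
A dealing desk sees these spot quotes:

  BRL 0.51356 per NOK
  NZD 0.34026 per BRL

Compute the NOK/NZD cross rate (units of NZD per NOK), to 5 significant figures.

NOK/NZD = 0.17474

1 NOK × 0.51356 = 0.51356 BRL
0.51356 BRL × 0.34026 = 0.174744 NZD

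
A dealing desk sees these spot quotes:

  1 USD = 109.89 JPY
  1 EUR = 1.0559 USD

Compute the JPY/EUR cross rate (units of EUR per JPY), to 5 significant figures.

1 JPY ÷ 109.89 = 0.00910001 USD
0.00910001 USD ÷ 1.0559 = 0.00861825 EUR

JPY/EUR = 0.0086182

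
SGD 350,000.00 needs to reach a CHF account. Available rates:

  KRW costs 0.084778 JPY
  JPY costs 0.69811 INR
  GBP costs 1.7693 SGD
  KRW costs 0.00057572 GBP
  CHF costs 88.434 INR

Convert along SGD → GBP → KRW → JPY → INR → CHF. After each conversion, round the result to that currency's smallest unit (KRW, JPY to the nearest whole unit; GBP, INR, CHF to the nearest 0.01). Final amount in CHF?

CHF 229,955.08

SGD 350,000.00 ÷ 1.7693 = GBP 197,818.35
GBP 197,818.35 ÷ 0.00057572 = KRW 343,601,664
KRW 343,601,664 × 0.084778 = JPY 29,129,862
JPY 29,129,862 × 0.69811 = INR 20,335,847.96
INR 20,335,847.96 ÷ 88.434 = CHF 229,955.08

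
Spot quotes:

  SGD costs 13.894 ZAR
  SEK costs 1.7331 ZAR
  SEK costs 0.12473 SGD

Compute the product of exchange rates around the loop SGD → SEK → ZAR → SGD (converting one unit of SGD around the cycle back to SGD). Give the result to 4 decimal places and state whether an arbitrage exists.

1.0001 (no arbitrage)

Around SGD → SEK → ZAR → SGD: 1 ÷ 0.12473 × 1.7331 ÷ 13.894 = 1.000058
Product ≈ 1 (deviation 0.006%, within rounding noise).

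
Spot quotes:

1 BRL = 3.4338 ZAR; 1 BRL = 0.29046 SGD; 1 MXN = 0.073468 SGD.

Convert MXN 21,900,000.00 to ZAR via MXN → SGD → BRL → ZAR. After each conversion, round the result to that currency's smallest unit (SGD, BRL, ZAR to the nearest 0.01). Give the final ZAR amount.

ZAR 19,020,897.07

MXN 21,900,000.00 × 0.073468 = SGD 1,608,949.20
SGD 1,608,949.20 ÷ 0.29046 = BRL 5,539,314.19
BRL 5,539,314.19 × 3.4338 = ZAR 19,020,897.07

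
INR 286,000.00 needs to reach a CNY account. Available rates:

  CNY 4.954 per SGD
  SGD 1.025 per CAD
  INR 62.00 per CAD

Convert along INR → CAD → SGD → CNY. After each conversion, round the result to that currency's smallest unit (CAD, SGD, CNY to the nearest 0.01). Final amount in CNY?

CNY 23,423.60

INR 286,000.00 ÷ 62.00 = CAD 4,612.90
CAD 4,612.90 × 1.025 = SGD 4,728.22
SGD 4,728.22 × 4.954 = CNY 23,423.60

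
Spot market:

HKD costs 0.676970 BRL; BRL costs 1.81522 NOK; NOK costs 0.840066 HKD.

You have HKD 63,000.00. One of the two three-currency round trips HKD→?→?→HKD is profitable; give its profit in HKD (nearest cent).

Profit: HKD 2,035.82

Profitable loop is HKD → BRL → NOK → HKD:
HKD 63,000.00 × 0.676970 = BRL 42,649.11
BRL 42,649.11 × 1.81522 = NOK 77,417.52
NOK 77,417.52 × 0.840066 = HKD 65,035.82
Profit = HKD 65,035.82 − HKD 63,000.00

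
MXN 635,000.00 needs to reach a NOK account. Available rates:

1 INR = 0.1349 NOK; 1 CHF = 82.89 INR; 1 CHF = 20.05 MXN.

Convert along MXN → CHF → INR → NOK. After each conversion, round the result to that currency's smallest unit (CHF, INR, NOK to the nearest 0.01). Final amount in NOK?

NOK 354,138.71

MXN 635,000.00 ÷ 20.05 = CHF 31,670.82
CHF 31,670.82 × 82.89 = INR 2,625,194.27
INR 2,625,194.27 × 0.1349 = NOK 354,138.71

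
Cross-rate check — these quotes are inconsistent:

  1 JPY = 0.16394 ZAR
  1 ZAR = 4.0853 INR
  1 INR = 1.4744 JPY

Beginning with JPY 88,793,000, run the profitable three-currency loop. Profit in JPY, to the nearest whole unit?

Profitable loop is JPY → INR → ZAR → JPY:
JPY 88,793,000 ÷ 1.4744 = INR 60,223,141.62
INR 60,223,141.62 ÷ 4.0853 = ZAR 14,741,424.53
ZAR 14,741,424.53 ÷ 0.16394 = JPY 89,919,632
Profit = JPY 89,919,632 − JPY 88,793,000

Profit: JPY 1,126,632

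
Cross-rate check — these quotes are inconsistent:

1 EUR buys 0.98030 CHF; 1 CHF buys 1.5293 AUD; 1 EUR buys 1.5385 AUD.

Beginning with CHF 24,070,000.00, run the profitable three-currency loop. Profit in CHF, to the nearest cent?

Profitable loop is CHF → EUR → AUD → CHF:
CHF 24,070,000.00 ÷ 0.98030 = EUR 24,553,708.05
EUR 24,553,708.05 × 1.5385 = AUD 37,775,879.83
AUD 37,775,879.83 ÷ 1.5293 = CHF 24,701,418.84
Profit = CHF 24,701,418.84 − CHF 24,070,000.00

Profit: CHF 631,418.84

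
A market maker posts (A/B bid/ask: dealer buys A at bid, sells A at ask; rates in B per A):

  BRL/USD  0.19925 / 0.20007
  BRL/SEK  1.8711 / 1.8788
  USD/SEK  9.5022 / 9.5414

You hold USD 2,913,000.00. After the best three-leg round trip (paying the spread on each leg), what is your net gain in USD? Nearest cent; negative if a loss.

Net profit: USD 22,502.34

Best loop USD → SEK → BRL → USD:
USD 2,913,000.00 × 9.5022 (sell USD at bid) = SEK 27,679,908.60
SEK 27,679,908.60 ÷ 1.8788 (buy BRL at ask) = BRL 14,732,759.53
BRL 14,732,759.53 × 0.19925 (sell BRL at bid) = USD 2,935,502.34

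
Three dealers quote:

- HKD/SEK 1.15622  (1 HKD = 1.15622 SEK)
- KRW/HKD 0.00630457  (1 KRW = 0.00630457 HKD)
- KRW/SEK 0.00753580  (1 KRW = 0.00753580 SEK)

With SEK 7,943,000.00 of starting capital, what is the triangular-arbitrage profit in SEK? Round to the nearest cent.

Profitable loop is SEK → HKD → KRW → SEK:
SEK 7,943,000.00 ÷ 1.15622 = HKD 6,869,799.87
HKD 6,869,799.87 ÷ 0.00630457 = KRW 1,089,653,991
KRW 1,089,653,991 × 0.00753580 = SEK 8,211,414.55
Profit = SEK 8,211,414.55 − SEK 7,943,000.00

Profit: SEK 268,414.55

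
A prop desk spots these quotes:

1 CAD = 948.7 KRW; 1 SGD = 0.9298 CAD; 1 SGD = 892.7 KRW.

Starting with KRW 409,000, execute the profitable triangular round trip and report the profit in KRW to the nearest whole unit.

Profit: KRW 4,914

Profitable loop is KRW → CAD → SGD → KRW:
KRW 409,000 ÷ 948.7 = CAD 431.12
CAD 431.12 ÷ 0.9298 = SGD 463.67
SGD 463.67 × 892.7 = KRW 413,914
Profit = KRW 413,914 − KRW 409,000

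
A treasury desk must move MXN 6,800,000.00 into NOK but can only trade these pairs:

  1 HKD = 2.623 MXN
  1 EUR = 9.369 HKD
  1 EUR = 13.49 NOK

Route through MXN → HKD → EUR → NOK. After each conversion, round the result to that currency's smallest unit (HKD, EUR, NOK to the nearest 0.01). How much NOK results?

NOK 3,732,753.69

MXN 6,800,000.00 ÷ 2.623 = HKD 2,592,451.39
HKD 2,592,451.39 ÷ 9.369 = EUR 276,705.24
EUR 276,705.24 × 13.49 = NOK 3,732,753.69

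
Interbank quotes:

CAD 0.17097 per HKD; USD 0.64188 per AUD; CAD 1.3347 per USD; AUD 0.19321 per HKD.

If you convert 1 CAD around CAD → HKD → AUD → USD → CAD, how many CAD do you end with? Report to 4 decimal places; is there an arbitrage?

0.9682 (arbitrage exists)

Around CAD → HKD → AUD → USD → CAD: 1 ÷ 0.17097 × 0.19321 × 0.64188 × 1.3347 = 0.968160
Product < 1; profitable direction is CAD → USD → AUD → HKD → CAD.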